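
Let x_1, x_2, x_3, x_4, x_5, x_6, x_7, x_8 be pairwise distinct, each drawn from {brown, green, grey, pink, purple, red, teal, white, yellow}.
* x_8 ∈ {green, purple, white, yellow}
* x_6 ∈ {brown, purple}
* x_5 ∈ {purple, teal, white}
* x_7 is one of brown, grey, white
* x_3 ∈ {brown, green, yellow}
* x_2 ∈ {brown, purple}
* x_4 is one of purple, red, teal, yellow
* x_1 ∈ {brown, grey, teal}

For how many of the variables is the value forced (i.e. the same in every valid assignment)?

The 8 variables draw from only 8 values {brown, green, grey, purple, red, teal, white, yellow}, so each is used; only x_4 can be red, hence x_4 = red.
x_2 and x_6 between them cover only {brown, purple} — a naked pair. Remove those values from x_1, x_3, x_5, x_7, x_8.
x_1, x_5, x_7 share exactly the 3 values {grey, teal, white}; by pigeonhole those values go to them, so strike grey, teal, white from x_8.
Determined: x_4=red. The other variables each still have more than one consistent value. That makes 1.

1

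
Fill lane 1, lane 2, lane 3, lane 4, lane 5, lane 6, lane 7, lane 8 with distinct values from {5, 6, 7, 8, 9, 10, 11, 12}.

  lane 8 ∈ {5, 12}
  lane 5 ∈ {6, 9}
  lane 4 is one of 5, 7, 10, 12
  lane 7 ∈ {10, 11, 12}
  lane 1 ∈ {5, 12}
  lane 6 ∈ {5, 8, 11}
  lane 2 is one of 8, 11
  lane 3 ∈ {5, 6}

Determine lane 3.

6

The 8 variables draw from only 8 values {5, 6, 7, 8, 9, 10, 11, 12}, so each is used; only lane 4 can be 7, hence lane 4 = 7.
The 7 still-open variables draw from only 7 values {5, 6, 8, 9, 10, 11, 12}, so each is used; only lane 5 can be 9, hence lane 5 = 9.
Among the 6 still-open variables, 6 fits only lane 3 (and all 6 values in {5, 6, 8, 10, 11, 12} must be used), so lane 3 = 6.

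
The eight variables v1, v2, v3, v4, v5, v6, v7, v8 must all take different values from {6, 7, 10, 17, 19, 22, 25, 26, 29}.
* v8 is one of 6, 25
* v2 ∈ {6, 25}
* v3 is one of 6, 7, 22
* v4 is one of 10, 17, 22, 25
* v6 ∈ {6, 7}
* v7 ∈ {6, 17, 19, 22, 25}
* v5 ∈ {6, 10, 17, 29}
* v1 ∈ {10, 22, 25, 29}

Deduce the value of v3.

22

Among the 8 variables, 19 fits only v7 (and all 8 values in {6, 7, 10, 17, 19, 22, 25, 29} must be used), so v7 = 19.
v2 and v8 share exactly the 2 values {6, 25}; by pigeonhole those values go to them, so strike 6, 25 from v1, v3, v4, v5, v6.
v6 has just one choice, so v6 = 7. Eliminate 7 elsewhere: v3.
So v3 = 22.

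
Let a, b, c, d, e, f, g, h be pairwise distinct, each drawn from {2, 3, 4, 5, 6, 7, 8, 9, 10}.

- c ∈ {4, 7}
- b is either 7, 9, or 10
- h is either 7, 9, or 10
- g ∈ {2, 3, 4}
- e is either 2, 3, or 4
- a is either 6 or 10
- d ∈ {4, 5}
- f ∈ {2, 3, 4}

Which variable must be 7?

c

The 8 variables draw from only 8 values {2, 3, 4, 5, 6, 7, 9, 10}, so each is used; only d can be 5, hence d = 5.
The 7 still-open variables together cover exactly {2, 3, 4, 6, 7, 9, 10} — 7 values for 7 variables — and 6 appears only in a's list, so a = 6.
The 3 variables e, f, g are confined to {2, 3, 4}, which locks those values in; drop them from c.
So 7 goes to c.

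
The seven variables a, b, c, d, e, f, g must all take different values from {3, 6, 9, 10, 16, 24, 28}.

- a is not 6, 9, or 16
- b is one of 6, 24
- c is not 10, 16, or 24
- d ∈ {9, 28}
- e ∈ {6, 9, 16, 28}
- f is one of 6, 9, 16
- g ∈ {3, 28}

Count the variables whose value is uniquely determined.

2

The 7 variables together cover exactly {3, 6, 9, 10, 16, 24, 28} — 7 values for 7 variables — and 10 appears only in a's list, so a = 10.
Among the 6 still-open variables, 24 fits only b (and all 6 values in {3, 6, 9, 16, 24, 28} must be used), so b = 24.
Determined: a=10, b=24. The other variables each still have more than one consistent value. That makes 2.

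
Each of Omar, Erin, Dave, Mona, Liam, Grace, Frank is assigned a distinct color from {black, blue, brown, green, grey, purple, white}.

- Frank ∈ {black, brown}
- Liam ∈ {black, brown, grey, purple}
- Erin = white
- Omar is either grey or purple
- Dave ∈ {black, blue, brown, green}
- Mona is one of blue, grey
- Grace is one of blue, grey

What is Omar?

purple

Erin has just one choice, so Erin = white.
The 6 still-open variables draw from only 6 values {black, blue, brown, green, grey, purple}, so each is used; only Dave can be green, hence Dave = green.
Mona and Grace share exactly the 2 values {blue, grey}; by pigeonhole those values go to them, so strike blue, grey from Omar, Liam.
So Omar = purple.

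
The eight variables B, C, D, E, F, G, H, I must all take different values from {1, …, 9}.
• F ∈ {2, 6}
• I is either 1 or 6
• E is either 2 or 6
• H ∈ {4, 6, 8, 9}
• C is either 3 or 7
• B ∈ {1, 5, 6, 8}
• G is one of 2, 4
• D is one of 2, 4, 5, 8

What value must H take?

9

The 2 variables E and F are confined to {2, 6}, which locks those values in; drop them from B, D, G, H, I.
G has just one choice, so G = 4. Remove 4 from D, H.
That leaves I = 1. Eliminate 1 elsewhere: B.
B and D share exactly the 2 values {5, 8}; by pigeonhole those values go to them, so strike 5, 8 from H.
So H = 9.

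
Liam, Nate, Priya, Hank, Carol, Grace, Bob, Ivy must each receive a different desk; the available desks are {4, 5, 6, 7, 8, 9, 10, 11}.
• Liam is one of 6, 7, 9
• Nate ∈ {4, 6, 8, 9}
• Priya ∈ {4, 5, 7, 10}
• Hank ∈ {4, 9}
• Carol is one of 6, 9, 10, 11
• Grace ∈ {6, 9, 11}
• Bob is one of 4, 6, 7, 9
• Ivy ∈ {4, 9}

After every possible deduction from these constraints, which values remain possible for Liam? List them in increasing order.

Among the 8 variables, 5 fits only Priya (and all 8 values in {4, 5, 6, 7, 8, 9, 10, 11} must be used), so Priya = 5.
The 7 still-open variables draw from only 7 values {4, 6, 7, 8, 9, 10, 11}, so each is used; only Nate can be 8, hence Nate = 8.
Among the 6 still-open variables, 10 fits only Carol (and all 6 values in {4, 6, 7, 9, 10, 11} must be used), so Carol = 10.
Among the 5 still-open variables, 11 fits only Grace (and all 5 values in {4, 6, 7, 9, 11} must be used), so Grace = 11.
Hank and Ivy share exactly the 2 values {4, 9}; by pigeonhole those values go to them, so strike 4, 9 from Liam, Bob.
No further eliminations apply; Liam can still be any of 6, 7.

6, 7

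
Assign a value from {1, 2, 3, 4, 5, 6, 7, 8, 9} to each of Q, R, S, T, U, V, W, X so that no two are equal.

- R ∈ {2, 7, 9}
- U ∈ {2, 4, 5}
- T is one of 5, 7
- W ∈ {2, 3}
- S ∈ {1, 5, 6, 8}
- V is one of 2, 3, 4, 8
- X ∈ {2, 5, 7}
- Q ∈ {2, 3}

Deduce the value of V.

The 2 variables Q and W are confined to {2, 3}, which locks those values in; drop them from R, U, V, X.
T and X between them cover only {5, 7} — a naked pair. Remove those values from R, S, U.
R's domain is down to {9}, so R = 9.
U's domain is down to {4}, so U = 4. So V can't be 4.
So V = 8.

8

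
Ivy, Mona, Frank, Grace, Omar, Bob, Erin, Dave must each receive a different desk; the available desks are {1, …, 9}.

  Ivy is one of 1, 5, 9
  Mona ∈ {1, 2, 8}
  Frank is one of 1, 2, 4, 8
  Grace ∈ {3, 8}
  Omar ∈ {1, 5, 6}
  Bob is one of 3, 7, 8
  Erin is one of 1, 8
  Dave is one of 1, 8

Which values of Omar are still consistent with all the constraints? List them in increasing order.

5, 6

The 2 variables Erin and Dave are confined to {1, 8}, which locks those values in; drop them from Ivy, Mona, Frank, Grace, Omar, Bob.
Mona has just one choice, so Mona = 2. Eliminate 2 elsewhere: Frank.
Frank must be 4 (only option left).
Grace's domain is down to {3}, so Grace = 3. So Bob can't be 3.
Bob must be 7 (only option left).
No further eliminations apply; Omar can still be any of 5, 6.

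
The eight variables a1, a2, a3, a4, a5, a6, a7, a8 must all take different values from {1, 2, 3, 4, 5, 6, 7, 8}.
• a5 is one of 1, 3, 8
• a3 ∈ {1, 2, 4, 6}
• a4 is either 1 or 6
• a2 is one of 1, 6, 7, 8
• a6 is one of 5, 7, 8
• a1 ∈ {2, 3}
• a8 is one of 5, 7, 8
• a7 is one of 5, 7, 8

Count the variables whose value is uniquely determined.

3

Among the 8 variables, 4 fits only a3 (and all 8 values in {1, 2, 3, 4, 5, 6, 7, 8} must be used), so a3 = 4.
The 7 still-open variables together cover exactly {1, 2, 3, 5, 6, 7, 8} — 7 values for 7 variables — and 2 appears only in a1's list, so a1 = 2.
The 6 still-open variables draw from only 6 values {1, 3, 5, 6, 7, 8}, so each is used; only a5 can be 3, hence a5 = 3.
a6, a7, a8 between them cover only {5, 7, 8} — a naked triple. Remove those values from a2.
Determined: a1=2, a3=4, a5=3. The other variables each still have more than one consistent value. That makes 3.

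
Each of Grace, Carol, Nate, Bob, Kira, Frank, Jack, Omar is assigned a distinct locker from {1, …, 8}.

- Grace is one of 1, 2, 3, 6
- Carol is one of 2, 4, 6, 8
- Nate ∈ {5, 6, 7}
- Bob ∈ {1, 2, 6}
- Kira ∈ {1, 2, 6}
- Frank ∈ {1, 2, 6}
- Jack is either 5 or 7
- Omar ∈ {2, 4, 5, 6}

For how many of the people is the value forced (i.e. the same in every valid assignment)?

3

The 8 variables draw from only 8 values {1, 2, 3, 4, 5, 6, 7, 8}, so each is used; only Grace can be 3, hence Grace = 3.
The 7 still-open variables together cover exactly {1, 2, 4, 5, 6, 7, 8} — 7 values for 7 variables — and 8 appears only in Carol's list, so Carol = 8.
Among the 6 still-open variables, 4 fits only Omar (and all 6 values in {1, 2, 4, 5, 6, 7} must be used), so Omar = 4.
Bob, Kira, Frank between them cover only {1, 2, 6} — a naked triple. Remove those values from Nate.
Determined: Grace=3, Carol=8, Omar=4. The other people each still have more than one consistent value. That makes 3.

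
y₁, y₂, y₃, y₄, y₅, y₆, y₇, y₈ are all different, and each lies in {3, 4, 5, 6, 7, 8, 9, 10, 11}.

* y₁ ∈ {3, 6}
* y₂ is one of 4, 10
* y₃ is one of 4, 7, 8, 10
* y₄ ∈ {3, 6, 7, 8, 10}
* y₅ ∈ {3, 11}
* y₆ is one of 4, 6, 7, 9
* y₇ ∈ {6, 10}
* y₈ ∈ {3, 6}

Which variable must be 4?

y₂

Among the 8 variables, 9 fits only y₆ (and all 8 values in {3, 4, 6, 7, 8, 9, 10, 11} must be used), so y₆ = 9.
The 7 still-open variables together cover exactly {3, 4, 6, 7, 8, 10, 11} — 7 values for 7 variables — and 11 appears only in y₅'s list, so y₅ = 11.
y₁ and y₈ between them cover only {3, 6} — a naked pair. Remove those values from y₄, y₇.
y₇ has just one choice, so y₇ = 10. Remove 10 from y₂, y₃, y₄.
So 4 goes to y₂.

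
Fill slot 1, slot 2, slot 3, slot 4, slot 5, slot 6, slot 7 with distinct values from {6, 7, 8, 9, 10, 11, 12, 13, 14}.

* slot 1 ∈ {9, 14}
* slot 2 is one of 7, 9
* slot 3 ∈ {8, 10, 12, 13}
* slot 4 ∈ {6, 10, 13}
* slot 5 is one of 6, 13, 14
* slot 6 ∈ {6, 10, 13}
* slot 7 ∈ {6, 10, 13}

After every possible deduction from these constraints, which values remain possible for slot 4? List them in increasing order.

slot 4, slot 6, slot 7 share exactly the 3 values {6, 10, 13}; by pigeonhole those values go to them, so strike 6, 10, 13 from slot 3, slot 5.
slot 5 has just one choice, so slot 5 = 14. Strike 14 from slot 1.
slot 1 must be 9 (only option left). Eliminate 9 elsewhere: slot 2.
slot 2's domain is down to {7}, so slot 2 = 7.
No further eliminations apply; slot 4 can still be any of 6, 10, 13.

6, 10, 13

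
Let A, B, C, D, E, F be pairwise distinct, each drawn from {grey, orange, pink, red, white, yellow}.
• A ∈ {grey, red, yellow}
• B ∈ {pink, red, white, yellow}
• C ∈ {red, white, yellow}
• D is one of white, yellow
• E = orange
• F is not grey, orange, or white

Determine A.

E has just one choice, so E = orange.
Among the 5 still-open variables, grey fits only A (and all 5 values in {grey, pink, red, white, yellow} must be used), so A = grey.

grey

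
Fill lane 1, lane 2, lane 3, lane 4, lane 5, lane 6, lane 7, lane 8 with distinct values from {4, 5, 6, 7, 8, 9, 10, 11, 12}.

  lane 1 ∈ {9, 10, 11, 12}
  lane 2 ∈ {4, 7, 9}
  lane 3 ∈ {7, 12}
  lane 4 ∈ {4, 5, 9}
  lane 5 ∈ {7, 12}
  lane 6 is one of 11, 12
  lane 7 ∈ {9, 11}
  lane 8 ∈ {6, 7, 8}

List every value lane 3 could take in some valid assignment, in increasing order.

lane 3 and lane 5 between them cover only {7, 12} — a naked pair. Remove those values from lane 1, lane 2, lane 6, lane 8.
lane 6 has just one choice, so lane 6 = 11. Eliminate 11 elsewhere: lane 1, lane 7.
lane 7 has just one choice, so lane 7 = 9. Remove 9 from lane 1, lane 2, lane 4.
lane 1's domain is down to {10}, so lane 1 = 10.
lane 2 must be 4 (only option left). So lane 4 can't be 4.
That leaves lane 4 = 5.
No further eliminations apply; lane 3 can still be any of 7, 12.

7, 12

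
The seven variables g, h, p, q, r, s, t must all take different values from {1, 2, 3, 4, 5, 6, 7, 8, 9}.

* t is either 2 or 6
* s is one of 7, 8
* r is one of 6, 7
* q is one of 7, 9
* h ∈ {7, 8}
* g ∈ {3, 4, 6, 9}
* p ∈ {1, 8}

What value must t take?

2

h and s between them cover only {7, 8} — a naked pair. Remove those values from p, q, r.
p must be 1 (only option left).
That leaves q = 9. So g can't be 9.
r has just one choice, so r = 6. So g, t can't be 6.
So t = 2.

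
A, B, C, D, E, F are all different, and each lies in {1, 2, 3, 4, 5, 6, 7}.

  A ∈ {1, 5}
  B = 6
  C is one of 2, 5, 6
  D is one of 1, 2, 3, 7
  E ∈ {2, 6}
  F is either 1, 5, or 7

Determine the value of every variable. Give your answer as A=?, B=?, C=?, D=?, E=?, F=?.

A=1, B=6, C=5, D=3, E=2, F=7

B must be 6 (only option left). So C, E can't be 6.
E must be 2 (only option left). Strike 2 from C, D.
That leaves C = 5. Remove 5 from A, F.
A must be 1 (only option left). Strike 1 from D, F.
F must be 7 (only option left). Eliminate 7 elsewhere: D.
D must be 3 (only option left).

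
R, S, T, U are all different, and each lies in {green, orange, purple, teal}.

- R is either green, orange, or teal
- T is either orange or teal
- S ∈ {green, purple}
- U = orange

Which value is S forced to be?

U's domain is down to {orange}, so U = orange. Eliminate orange elsewhere: R, T.
T must be teal (only option left). Remove teal from R.
R's domain is down to {green}, so R = green. Strike green from S.
So S = purple.

purple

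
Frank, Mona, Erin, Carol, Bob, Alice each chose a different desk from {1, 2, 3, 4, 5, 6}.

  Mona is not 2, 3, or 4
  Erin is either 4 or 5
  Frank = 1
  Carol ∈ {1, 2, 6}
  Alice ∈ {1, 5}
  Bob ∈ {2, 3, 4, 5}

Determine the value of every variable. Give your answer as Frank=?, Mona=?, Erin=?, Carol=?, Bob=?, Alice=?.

Frank=1, Mona=6, Erin=4, Carol=2, Bob=3, Alice=5

Frank has just one choice, so Frank = 1. Strike 1 from Mona, Carol, Alice.
Alice must be 5 (only option left). Eliminate 5 elsewhere: Mona, Erin, Bob.
Mona must be 6 (only option left). Eliminate 6 elsewhere: Carol.
Erin must be 4 (only option left). So Bob can't be 4.
Carol has just one choice, so Carol = 2. Remove 2 from Bob.
Bob's domain is down to {3}, so Bob = 3.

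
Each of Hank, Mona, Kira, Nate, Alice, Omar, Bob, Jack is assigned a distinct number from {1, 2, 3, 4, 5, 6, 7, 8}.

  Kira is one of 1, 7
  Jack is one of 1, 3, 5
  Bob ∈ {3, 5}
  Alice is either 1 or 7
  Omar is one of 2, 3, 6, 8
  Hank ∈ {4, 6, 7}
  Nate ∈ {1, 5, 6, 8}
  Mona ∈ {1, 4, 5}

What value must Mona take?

Among the 8 variables, 2 fits only Omar (and all 8 values in {1, 2, 3, 4, 5, 6, 7, 8} must be used), so Omar = 2.
The 7 still-open variables together cover exactly {1, 3, 4, 5, 6, 7, 8} — 7 values for 7 variables — and 8 appears only in Nate's list, so Nate = 8.
The 6 still-open variables draw from only 6 values {1, 3, 4, 5, 6, 7}, so each is used; only Hank can be 6, hence Hank = 6.
The 5 still-open variables together cover exactly {1, 3, 4, 5, 7} — 5 values for 5 variables — and 4 appears only in Mona's list, so Mona = 4.

4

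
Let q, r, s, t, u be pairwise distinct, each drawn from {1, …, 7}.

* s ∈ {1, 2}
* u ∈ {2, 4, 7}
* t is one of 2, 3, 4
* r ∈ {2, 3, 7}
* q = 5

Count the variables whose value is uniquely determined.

q's domain is down to {5}, so q = 5.
Determined: q=5. The other variables each still have more than one consistent value. That makes 1.

1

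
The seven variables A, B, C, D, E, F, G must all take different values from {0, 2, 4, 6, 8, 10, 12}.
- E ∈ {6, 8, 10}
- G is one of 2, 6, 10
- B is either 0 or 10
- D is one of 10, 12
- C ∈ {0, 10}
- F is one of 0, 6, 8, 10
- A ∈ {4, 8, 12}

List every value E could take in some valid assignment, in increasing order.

The 7 variables together cover exactly {0, 2, 4, 6, 8, 10, 12} — 7 values for 7 variables — and 2 appears only in G's list, so G = 2.
Among the 6 still-open variables, 4 fits only A (and all 6 values in {0, 4, 6, 8, 10, 12} must be used), so A = 4.
Among the 5 still-open variables, 12 fits only D (and all 5 values in {0, 6, 8, 10, 12} must be used), so D = 12.
B and C share exactly the 2 values {0, 10}; by pigeonhole those values go to them, so strike 0, 10 from E, F.
No further eliminations apply; E can still be any of 6, 8.

6, 8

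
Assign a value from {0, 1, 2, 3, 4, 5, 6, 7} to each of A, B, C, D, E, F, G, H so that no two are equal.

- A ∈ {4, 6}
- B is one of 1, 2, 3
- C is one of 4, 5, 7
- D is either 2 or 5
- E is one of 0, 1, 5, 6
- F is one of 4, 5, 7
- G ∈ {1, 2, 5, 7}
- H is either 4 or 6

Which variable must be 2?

The 8 variables draw from only 8 values {0, 1, 2, 3, 4, 5, 6, 7}, so each is used; only E can be 0, hence E = 0.
The 7 still-open variables draw from only 7 values {1, 2, 3, 4, 5, 6, 7}, so each is used; only B can be 3, hence B = 3.
The 6 still-open variables draw from only 6 values {1, 2, 4, 5, 6, 7}, so each is used; only G can be 1, hence G = 1.
The 5 still-open variables draw from only 5 values {2, 4, 5, 6, 7}, so each is used; only D can be 2, hence D = 2.

D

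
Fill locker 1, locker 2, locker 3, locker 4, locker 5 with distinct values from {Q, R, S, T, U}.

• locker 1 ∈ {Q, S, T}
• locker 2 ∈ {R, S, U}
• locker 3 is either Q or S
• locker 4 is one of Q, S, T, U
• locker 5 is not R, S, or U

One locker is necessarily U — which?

The 5 variables draw from only 5 values {Q, R, S, T, U}, so each is used; only locker 2 can be R, hence locker 2 = R.
The 4 still-open variables together cover exactly {Q, S, T, U} — 4 values for 4 variables — and U appears only in locker 4's list, so locker 4 = U.

locker 4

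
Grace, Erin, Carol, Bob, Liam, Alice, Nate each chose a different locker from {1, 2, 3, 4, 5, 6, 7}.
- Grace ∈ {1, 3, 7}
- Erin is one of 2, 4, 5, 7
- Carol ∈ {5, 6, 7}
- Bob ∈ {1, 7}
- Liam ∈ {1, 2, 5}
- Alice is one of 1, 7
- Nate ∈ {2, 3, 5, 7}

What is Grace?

Among the 7 variables, 4 fits only Erin (and all 7 values in {1, 2, 3, 4, 5, 6, 7} must be used), so Erin = 4.
Among the 6 still-open variables, 6 fits only Carol (and all 6 values in {1, 2, 3, 5, 6, 7} must be used), so Carol = 6.
The 2 variables Bob and Alice are confined to {1, 7}, which locks those values in; drop them from Grace, Liam, Nate.
So Grace = 3.

3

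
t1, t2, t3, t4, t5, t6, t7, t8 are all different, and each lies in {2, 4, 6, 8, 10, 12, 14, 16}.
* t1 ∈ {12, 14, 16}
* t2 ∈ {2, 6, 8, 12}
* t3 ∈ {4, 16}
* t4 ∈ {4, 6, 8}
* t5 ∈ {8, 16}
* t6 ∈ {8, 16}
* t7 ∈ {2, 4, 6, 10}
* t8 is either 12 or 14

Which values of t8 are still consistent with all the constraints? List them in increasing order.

The 8 variables draw from only 8 values {2, 4, 6, 8, 10, 12, 14, 16}, so each is used; only t7 can be 10, hence t7 = 10.
The 7 still-open variables draw from only 7 values {2, 4, 6, 8, 12, 14, 16}, so each is used; only t2 can be 2, hence t2 = 2.
The 6 still-open variables draw from only 6 values {4, 6, 8, 12, 14, 16}, so each is used; only t4 can be 6, hence t4 = 6.
Among the 5 still-open variables, 4 fits only t3 (and all 5 values in {4, 8, 12, 14, 16} must be used), so t3 = 4.
The 2 variables t5 and t6 are confined to {8, 16}, which locks those values in; drop them from t1.
No further eliminations apply; t8 can still be any of 12, 14.

12, 14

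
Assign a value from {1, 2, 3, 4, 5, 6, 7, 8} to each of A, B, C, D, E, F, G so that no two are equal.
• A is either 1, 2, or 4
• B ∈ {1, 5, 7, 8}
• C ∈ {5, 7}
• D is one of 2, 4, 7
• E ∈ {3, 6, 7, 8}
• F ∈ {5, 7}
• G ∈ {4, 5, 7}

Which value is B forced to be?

C and F between them cover only {5, 7} — a naked pair. Remove those values from B, D, E, G.
G has just one choice, so G = 4. Eliminate 4 elsewhere: A, D.
D must be 2 (only option left). Remove 2 from A.
A's domain is down to {1}, so A = 1. So B can't be 1.
So B = 8.

8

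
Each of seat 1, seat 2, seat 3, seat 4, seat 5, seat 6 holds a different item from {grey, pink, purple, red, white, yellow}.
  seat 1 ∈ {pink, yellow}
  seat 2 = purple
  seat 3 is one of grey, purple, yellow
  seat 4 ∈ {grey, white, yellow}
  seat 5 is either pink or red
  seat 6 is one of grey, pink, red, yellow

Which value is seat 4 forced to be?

white

seat 2 has just one choice, so seat 2 = purple. Eliminate purple elsewhere: seat 3.
The 5 still-open variables draw from only 5 values {grey, pink, red, white, yellow}, so each is used; only seat 4 can be white, hence seat 4 = white.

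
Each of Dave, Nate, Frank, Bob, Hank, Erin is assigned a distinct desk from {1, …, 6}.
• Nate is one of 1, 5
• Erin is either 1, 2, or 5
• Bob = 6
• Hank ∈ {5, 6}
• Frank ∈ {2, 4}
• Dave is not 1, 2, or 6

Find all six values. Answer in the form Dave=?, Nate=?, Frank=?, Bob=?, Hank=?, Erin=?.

Dave=3, Nate=1, Frank=4, Bob=6, Hank=5, Erin=2

Bob's domain is down to {6}, so Bob = 6. Remove 6 from Hank.
Hank has just one choice, so Hank = 5. Remove 5 from Dave, Nate, Erin.
Nate must be 1 (only option left). So Erin can't be 1.
That leaves Erin = 2. Remove 2 from Frank.
That leaves Frank = 4. So Dave can't be 4.
Dave must be 3 (only option left).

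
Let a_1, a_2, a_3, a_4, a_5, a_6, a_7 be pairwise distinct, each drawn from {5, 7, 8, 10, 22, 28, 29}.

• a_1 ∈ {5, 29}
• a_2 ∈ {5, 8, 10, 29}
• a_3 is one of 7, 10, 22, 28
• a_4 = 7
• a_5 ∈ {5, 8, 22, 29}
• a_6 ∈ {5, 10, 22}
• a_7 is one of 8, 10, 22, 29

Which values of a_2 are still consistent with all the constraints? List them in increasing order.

5, 8, 10, 29

a_4 must be 7 (only option left). Strike 7 from a_3.
The 6 still-open variables together cover exactly {5, 8, 10, 22, 28, 29} — 6 values for 6 variables — and 28 appears only in a_3's list, so a_3 = 28.
No further eliminations apply; a_2 can still be any of 5, 8, 10, 29.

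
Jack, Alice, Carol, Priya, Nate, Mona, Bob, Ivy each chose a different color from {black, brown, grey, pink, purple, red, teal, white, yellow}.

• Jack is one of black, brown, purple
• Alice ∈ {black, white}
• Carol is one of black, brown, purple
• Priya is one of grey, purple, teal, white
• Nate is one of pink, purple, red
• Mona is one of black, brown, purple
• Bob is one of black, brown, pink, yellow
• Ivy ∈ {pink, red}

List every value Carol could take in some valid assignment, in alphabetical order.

Jack, Carol, Mona between them cover only {black, brown, purple} — a naked triple. Remove those values from Alice, Priya, Nate, Bob.
Alice has just one choice, so Alice = white. So Priya can't be white.
Nate and Ivy share exactly the 2 values {pink, red}; by pigeonhole those values go to them, so strike pink, red from Bob.
Bob has just one choice, so Bob = yellow.
No further eliminations apply; Carol can still be any of black, brown, purple.

black, brown, purple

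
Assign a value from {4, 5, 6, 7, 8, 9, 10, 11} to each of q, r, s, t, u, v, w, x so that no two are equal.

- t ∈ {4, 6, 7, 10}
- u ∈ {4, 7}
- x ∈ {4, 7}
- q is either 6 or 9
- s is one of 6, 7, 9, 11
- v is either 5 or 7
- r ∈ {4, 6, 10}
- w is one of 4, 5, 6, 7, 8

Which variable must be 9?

The 8 variables together cover exactly {4, 5, 6, 7, 8, 9, 10, 11} — 8 values for 8 variables — and 8 appears only in w's list, so w = 8.
The 7 still-open variables together cover exactly {4, 5, 6, 7, 9, 10, 11} — 7 values for 7 variables — and 5 appears only in v's list, so v = 5.
The 6 still-open variables together cover exactly {4, 6, 7, 9, 10, 11} — 6 values for 6 variables — and 11 appears only in s's list, so s = 11.
Among the 5 still-open variables, 9 fits only q (and all 5 values in {4, 6, 7, 9, 10} must be used), so q = 9.

q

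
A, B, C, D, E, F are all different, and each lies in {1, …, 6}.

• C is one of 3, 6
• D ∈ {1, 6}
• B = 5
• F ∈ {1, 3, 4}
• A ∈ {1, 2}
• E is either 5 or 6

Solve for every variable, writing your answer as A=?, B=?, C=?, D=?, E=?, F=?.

A=2, B=5, C=3, D=1, E=6, F=4

B must be 5 (only option left). Strike 5 from E.
E's domain is down to {6}, so E = 6. So C, D can't be 6.
That leaves C = 3. Remove 3 from F.
D has just one choice, so D = 1. Eliminate 1 elsewhere: A, F.
F's domain is down to {4}, so F = 4.
A has just one choice, so A = 2.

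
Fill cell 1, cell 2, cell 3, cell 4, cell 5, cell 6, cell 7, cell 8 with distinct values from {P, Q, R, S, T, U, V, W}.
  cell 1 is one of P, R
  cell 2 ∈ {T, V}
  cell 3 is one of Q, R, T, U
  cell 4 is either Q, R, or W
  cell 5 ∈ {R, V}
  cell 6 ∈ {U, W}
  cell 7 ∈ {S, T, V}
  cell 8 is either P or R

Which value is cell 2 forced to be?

T

Among the 8 variables, S fits only cell 7 (and all 8 values in {P, Q, R, S, T, U, V, W} must be used), so cell 7 = S.
cell 1 and cell 8 between them cover only {P, R} — a naked pair. Remove those values from cell 3, cell 4, cell 5.
cell 5 has just one choice, so cell 5 = V. Eliminate V elsewhere: cell 2.
So cell 2 = T.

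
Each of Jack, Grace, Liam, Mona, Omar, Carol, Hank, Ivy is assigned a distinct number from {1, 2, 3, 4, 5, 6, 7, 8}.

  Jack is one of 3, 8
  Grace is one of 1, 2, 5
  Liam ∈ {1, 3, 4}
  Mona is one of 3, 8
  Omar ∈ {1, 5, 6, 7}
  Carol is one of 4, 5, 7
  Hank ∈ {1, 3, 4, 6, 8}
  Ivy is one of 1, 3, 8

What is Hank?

6

The 8 variables draw from only 8 values {1, 2, 3, 4, 5, 6, 7, 8}, so each is used; only Grace can be 2, hence Grace = 2.
The 2 variables Jack and Mona are confined to {3, 8}, which locks those values in; drop them from Liam, Hank, Ivy.
Ivy must be 1 (only option left). So Liam, Omar, Hank can't be 1.
That leaves Liam = 4. Eliminate 4 elsewhere: Carol, Hank.
So Hank = 6.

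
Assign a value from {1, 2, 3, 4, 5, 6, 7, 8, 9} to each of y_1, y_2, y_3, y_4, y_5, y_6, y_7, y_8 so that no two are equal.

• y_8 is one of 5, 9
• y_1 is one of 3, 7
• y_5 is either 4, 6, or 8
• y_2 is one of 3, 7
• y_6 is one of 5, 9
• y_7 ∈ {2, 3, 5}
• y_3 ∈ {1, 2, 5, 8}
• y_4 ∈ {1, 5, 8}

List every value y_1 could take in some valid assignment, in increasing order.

3, 7

y_1 and y_2 between them cover only {3, 7} — a naked pair. Remove those values from y_7.
y_6 and y_8 between them cover only {5, 9} — a naked pair. Remove those values from y_3, y_4, y_7.
y_7's domain is down to {2}, so y_7 = 2. So y_3 can't be 2.
y_3 and y_4 between them cover only {1, 8} — a naked pair. Remove those values from y_5.
No further eliminations apply; y_1 can still be any of 3, 7.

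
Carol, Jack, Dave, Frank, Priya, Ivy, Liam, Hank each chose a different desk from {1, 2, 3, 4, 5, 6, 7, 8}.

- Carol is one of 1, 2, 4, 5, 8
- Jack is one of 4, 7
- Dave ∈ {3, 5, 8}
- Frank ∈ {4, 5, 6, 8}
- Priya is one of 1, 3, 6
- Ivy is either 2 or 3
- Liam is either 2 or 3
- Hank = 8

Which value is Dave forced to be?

5

Hank's domain is down to {8}, so Hank = 8. Eliminate 8 elsewhere: Carol, Dave, Frank.
The 7 still-open variables together cover exactly {1, 2, 3, 4, 5, 6, 7} — 7 values for 7 variables — and 7 appears only in Jack's list, so Jack = 7.
The 2 variables Ivy and Liam are confined to {2, 3}, which locks those values in; drop them from Carol, Dave, Priya.
So Dave = 5.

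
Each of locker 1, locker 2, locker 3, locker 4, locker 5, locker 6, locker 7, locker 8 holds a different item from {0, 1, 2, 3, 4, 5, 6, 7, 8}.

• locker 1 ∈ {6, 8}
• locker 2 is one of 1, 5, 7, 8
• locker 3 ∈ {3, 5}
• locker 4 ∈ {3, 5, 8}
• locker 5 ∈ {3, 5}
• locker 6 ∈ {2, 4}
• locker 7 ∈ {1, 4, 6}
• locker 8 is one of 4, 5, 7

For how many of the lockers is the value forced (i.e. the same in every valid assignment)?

The 8 variables together cover exactly {1, 2, 3, 4, 5, 6, 7, 8} — 8 values for 8 variables — and 2 appears only in locker 6's list, so locker 6 = 2.
The 2 variables locker 3 and locker 5 are confined to {3, 5}, which locks those values in; drop them from locker 2, locker 4, locker 8.
locker 4's domain is down to {8}, so locker 4 = 8. Remove 8 from locker 1, locker 2.
locker 1 has just one choice, so locker 1 = 6. So locker 7 can't be 6.
Determined: locker 1=6, locker 4=8, locker 6=2. The other lockers each still have more than one consistent value. That makes 3.

3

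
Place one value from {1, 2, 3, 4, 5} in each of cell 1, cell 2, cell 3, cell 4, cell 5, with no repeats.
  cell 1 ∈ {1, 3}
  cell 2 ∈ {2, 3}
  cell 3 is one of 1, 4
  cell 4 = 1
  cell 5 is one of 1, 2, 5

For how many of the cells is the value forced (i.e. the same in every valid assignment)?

cell 4 has just one choice, so cell 4 = 1. Eliminate 1 elsewhere: cell 1, cell 3, cell 5.
cell 1 must be 3 (only option left). Eliminate 3 elsewhere: cell 2.
cell 2 must be 2 (only option left). Strike 2 from cell 5.
cell 3 must be 4 (only option left).
cell 5's domain is down to {5}, so cell 5 = 5.
Every cell is fixed: cell 1=3, cell 2=2, cell 3=4, cell 4=1, cell 5=5. That makes 5.

5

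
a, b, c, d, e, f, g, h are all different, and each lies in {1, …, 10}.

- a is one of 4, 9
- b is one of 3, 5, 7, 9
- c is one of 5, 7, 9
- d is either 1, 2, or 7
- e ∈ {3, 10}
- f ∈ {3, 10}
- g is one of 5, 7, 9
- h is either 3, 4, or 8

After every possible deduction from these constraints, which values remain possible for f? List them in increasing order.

The 2 variables e and f are confined to {3, 10}, which locks those values in; drop them from b, h.
The 3 variables b, c, g are confined to {5, 7, 9}, which locks those values in; drop them from a, d.
a has just one choice, so a = 4. Strike 4 from h.
h has just one choice, so h = 8.
No further eliminations apply; f can still be any of 3, 10.

3, 10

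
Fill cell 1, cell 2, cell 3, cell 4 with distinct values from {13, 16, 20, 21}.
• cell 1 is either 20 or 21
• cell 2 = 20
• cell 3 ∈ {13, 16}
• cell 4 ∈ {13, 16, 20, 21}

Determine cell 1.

21

cell 2 has just one choice, so cell 2 = 20. Eliminate 20 elsewhere: cell 1, cell 4.
So cell 1 = 21.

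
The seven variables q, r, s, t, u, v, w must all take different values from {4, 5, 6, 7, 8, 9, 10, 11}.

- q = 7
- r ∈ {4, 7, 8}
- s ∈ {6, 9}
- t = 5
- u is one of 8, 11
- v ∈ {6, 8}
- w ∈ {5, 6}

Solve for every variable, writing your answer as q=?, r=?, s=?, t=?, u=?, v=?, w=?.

q's domain is down to {7}, so q = 7. Remove 7 from r.
t must be 5 (only option left). Eliminate 5 elsewhere: w.
w must be 6 (only option left). So s, v can't be 6.
s must be 9 (only option left).
v must be 8 (only option left). Strike 8 from r, u.
That leaves r = 4.
That leaves u = 11.

q=7, r=4, s=9, t=5, u=11, v=8, w=6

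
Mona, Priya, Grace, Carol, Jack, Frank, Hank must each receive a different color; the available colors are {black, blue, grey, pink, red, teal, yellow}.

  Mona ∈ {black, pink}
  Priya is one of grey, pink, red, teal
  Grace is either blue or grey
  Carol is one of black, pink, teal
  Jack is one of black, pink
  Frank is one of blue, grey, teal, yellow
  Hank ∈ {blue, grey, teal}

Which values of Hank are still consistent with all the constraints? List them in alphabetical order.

blue, grey

Among the 7 variables, red fits only Priya (and all 7 values in {black, blue, grey, pink, red, teal, yellow} must be used), so Priya = red.
The 6 still-open variables together cover exactly {black, blue, grey, pink, teal, yellow} — 6 values for 6 variables — and yellow appears only in Frank's list, so Frank = yellow.
Mona and Jack share exactly the 2 values {black, pink}; by pigeonhole those values go to them, so strike black, pink from Carol.
Carol's domain is down to {teal}, so Carol = teal. Strike teal from Hank.
No further eliminations apply; Hank can still be any of blue, grey.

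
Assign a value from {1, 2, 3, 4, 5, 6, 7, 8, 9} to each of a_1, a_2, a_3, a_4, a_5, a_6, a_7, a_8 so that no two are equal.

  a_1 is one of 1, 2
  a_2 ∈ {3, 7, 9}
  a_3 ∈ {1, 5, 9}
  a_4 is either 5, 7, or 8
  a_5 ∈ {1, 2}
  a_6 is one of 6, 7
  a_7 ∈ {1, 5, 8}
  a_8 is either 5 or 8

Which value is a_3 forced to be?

9

The 8 variables together cover exactly {1, 2, 3, 5, 6, 7, 8, 9} — 8 values for 8 variables — and 3 appears only in a_2's list, so a_2 = 3.
The 7 still-open variables draw from only 7 values {1, 2, 5, 6, 7, 8, 9}, so each is used; only a_6 can be 6, hence a_6 = 6.
The 6 still-open variables draw from only 6 values {1, 2, 5, 7, 8, 9}, so each is used; only a_4 can be 7, hence a_4 = 7.
The 5 still-open variables together cover exactly {1, 2, 5, 8, 9} — 5 values for 5 variables — and 9 appears only in a_3's list, so a_3 = 9.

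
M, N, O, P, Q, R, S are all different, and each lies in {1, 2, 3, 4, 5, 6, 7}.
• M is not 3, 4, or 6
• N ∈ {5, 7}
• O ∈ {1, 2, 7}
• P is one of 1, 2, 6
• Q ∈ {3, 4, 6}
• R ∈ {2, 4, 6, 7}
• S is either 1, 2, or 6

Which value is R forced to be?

The 7 variables draw from only 7 values {1, 2, 3, 4, 5, 6, 7}, so each is used; only Q can be 3, hence Q = 3.
Among the 6 still-open variables, 4 fits only R (and all 6 values in {1, 2, 4, 5, 6, 7} must be used), so R = 4.

4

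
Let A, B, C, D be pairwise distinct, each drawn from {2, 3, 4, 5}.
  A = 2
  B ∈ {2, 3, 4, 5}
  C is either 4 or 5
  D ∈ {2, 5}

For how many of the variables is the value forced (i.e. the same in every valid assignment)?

A must be 2 (only option left). So B, D can't be 2.
That leaves D = 5. Strike 5 from B, C.
That leaves C = 4. Strike 4 from B.
B has just one choice, so B = 3.
Every variable is fixed: A=2, B=3, C=4, D=5. That makes 4.

4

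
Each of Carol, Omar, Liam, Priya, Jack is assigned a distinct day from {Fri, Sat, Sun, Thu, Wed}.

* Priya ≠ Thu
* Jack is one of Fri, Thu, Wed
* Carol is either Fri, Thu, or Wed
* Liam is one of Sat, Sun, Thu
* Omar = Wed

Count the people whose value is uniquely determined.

Omar has just one choice, so Omar = Wed. Remove Wed from Carol, Priya, Jack.
Carol and Jack share exactly the 2 values {Fri, Thu}; by pigeonhole those values go to them, so strike Fri, Thu from Liam, Priya.
Determined: Omar=Wed. The other people each still have more than one consistent value. That makes 1.

1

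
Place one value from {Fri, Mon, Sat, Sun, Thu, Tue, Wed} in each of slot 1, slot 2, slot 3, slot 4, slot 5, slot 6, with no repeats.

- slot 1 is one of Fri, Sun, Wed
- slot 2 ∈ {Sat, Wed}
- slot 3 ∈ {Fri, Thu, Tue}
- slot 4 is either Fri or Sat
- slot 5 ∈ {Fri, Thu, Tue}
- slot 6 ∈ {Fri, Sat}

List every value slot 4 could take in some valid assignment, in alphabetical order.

The 6 variables together cover exactly {Fri, Sat, Sun, Thu, Tue, Wed} — 6 values for 6 variables — and Sun appears only in slot 1's list, so slot 1 = Sun.
The 5 still-open variables draw from only 5 values {Fri, Sat, Thu, Tue, Wed}, so each is used; only slot 2 can be Wed, hence slot 2 = Wed.
The 2 variables slot 4 and slot 6 are confined to {Fri, Sat}, which locks those values in; drop them from slot 3, slot 5.
No further eliminations apply; slot 4 can still be any of Fri, Sat.

Fri, Sat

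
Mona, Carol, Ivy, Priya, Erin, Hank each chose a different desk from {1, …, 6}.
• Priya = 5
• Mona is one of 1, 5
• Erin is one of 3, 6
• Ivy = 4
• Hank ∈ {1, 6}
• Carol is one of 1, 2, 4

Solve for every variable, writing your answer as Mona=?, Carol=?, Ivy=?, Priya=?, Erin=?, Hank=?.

Ivy's domain is down to {4}, so Ivy = 4. Eliminate 4 elsewhere: Carol.
Priya must be 5 (only option left). Strike 5 from Mona.
Mona must be 1 (only option left). So Carol, Hank can't be 1.
Carol has just one choice, so Carol = 2.
Hank's domain is down to {6}, so Hank = 6. Strike 6 from Erin.
Erin must be 3 (only option left).

Mona=1, Carol=2, Ivy=4, Priya=5, Erin=3, Hank=6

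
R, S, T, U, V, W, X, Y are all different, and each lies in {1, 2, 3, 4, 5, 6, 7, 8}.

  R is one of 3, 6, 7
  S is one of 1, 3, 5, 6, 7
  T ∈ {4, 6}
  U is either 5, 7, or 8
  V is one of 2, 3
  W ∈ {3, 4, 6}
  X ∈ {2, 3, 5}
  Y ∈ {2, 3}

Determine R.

The 8 variables draw from only 8 values {1, 2, 3, 4, 5, 6, 7, 8}, so each is used; only S can be 1, hence S = 1.
The 7 still-open variables draw from only 7 values {2, 3, 4, 5, 6, 7, 8}, so each is used; only U can be 8, hence U = 8.
The 6 still-open variables together cover exactly {2, 3, 4, 5, 6, 7} — 6 values for 6 variables — and 5 appears only in X's list, so X = 5.
The 5 still-open variables together cover exactly {2, 3, 4, 6, 7} — 5 values for 5 variables — and 7 appears only in R's list, so R = 7.

7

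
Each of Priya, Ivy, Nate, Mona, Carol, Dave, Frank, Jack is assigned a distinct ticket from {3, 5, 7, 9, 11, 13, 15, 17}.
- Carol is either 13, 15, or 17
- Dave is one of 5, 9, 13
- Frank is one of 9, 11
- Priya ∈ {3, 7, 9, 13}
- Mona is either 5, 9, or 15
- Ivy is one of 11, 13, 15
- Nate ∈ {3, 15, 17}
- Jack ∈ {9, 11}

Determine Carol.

The 8 variables draw from only 8 values {3, 5, 7, 9, 11, 13, 15, 17}, so each is used; only Priya can be 7, hence Priya = 7.
Among the 7 still-open variables, 3 fits only Nate (and all 7 values in {3, 5, 9, 11, 13, 15, 17} must be used), so Nate = 3.
The 6 still-open variables draw from only 6 values {5, 9, 11, 13, 15, 17}, so each is used; only Carol can be 17, hence Carol = 17.

17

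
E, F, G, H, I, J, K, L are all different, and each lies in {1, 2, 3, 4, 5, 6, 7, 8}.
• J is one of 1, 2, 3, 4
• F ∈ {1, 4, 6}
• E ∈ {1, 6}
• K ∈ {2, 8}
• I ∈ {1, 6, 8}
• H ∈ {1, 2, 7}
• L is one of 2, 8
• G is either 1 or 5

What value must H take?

The 8 variables draw from only 8 values {1, 2, 3, 4, 5, 6, 7, 8}, so each is used; only J can be 3, hence J = 3.
The 7 still-open variables draw from only 7 values {1, 2, 4, 5, 6, 7, 8}, so each is used; only F can be 4, hence F = 4.
Among the 6 still-open variables, 5 fits only G (and all 6 values in {1, 2, 5, 6, 7, 8} must be used), so G = 5.
The 5 still-open variables draw from only 5 values {1, 2, 6, 7, 8}, so each is used; only H can be 7, hence H = 7.

7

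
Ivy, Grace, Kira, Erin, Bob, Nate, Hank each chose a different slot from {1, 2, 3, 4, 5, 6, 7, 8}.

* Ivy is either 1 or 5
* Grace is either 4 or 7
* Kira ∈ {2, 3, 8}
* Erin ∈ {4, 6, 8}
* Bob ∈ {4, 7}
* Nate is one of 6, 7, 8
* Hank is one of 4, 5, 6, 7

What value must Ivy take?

Grace and Bob share exactly the 2 values {4, 7}; by pigeonhole those values go to them, so strike 4, 7 from Erin, Nate, Hank.
Erin and Nate share exactly the 2 values {6, 8}; by pigeonhole those values go to them, so strike 6, 8 from Kira, Hank.
Hank must be 5 (only option left). Eliminate 5 elsewhere: Ivy.
So Ivy = 1.

1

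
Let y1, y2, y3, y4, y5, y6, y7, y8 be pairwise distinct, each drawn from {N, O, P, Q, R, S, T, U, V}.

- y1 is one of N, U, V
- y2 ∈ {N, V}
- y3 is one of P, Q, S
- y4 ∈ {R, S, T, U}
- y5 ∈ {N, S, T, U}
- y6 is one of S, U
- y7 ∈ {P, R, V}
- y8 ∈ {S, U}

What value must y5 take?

Among the 8 variables, Q fits only y3 (and all 8 values in {N, P, Q, R, S, T, U, V} must be used), so y3 = Q.
Among the 7 still-open variables, P fits only y7 (and all 7 values in {N, P, R, S, T, U, V} must be used), so y7 = P.
Among the 6 still-open variables, R fits only y4 (and all 6 values in {N, R, S, T, U, V} must be used), so y4 = R.
Among the 5 still-open variables, T fits only y5 (and all 5 values in {N, S, T, U, V} must be used), so y5 = T.

T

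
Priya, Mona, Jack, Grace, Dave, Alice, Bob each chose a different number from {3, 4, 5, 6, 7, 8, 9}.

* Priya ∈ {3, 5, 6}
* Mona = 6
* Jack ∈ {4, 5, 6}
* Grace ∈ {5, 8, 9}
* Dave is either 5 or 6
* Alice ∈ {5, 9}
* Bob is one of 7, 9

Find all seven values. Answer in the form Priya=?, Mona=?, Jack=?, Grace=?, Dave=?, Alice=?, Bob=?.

Priya=3, Mona=6, Jack=4, Grace=8, Dave=5, Alice=9, Bob=7

Mona has just one choice, so Mona = 6. Remove 6 from Priya, Jack, Dave.
Dave must be 5 (only option left). So Priya, Jack, Grace, Alice can't be 5.
Alice must be 9 (only option left). Remove 9 from Grace, Bob.
Bob must be 7 (only option left).
Priya's domain is down to {3}, so Priya = 3.
Jack's domain is down to {4}, so Jack = 4.
Grace must be 8 (only option left).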